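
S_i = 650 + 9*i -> [650, 659, 668, 677, 686]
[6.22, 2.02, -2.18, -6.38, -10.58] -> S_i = 6.22 + -4.20*i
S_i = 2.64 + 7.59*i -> [2.64, 10.23, 17.82, 25.41, 33.0]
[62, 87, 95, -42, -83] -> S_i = Random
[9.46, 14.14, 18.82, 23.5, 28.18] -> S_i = 9.46 + 4.68*i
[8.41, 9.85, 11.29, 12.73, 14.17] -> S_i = 8.41 + 1.44*i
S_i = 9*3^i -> [9, 27, 81, 243, 729]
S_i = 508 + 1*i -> [508, 509, 510, 511, 512]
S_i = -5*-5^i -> [-5, 25, -125, 625, -3125]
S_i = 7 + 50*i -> [7, 57, 107, 157, 207]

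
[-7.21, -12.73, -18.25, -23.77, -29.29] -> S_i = -7.21 + -5.52*i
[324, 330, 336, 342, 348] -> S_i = 324 + 6*i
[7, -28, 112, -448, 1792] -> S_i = 7*-4^i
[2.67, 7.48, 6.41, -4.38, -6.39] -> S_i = Random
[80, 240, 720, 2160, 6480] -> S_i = 80*3^i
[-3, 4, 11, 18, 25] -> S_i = -3 + 7*i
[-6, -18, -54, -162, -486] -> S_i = -6*3^i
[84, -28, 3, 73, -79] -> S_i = Random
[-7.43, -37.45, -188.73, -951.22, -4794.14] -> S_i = -7.43*5.04^i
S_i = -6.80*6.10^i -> [-6.8, -41.48, -253.03, -1543.47, -9415.17]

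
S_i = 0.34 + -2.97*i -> [0.34, -2.63, -5.6, -8.57, -11.54]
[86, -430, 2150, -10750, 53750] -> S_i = 86*-5^i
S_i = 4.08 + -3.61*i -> [4.08, 0.47, -3.14, -6.75, -10.36]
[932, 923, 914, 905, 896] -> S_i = 932 + -9*i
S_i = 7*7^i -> [7, 49, 343, 2401, 16807]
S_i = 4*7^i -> [4, 28, 196, 1372, 9604]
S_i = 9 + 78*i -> [9, 87, 165, 243, 321]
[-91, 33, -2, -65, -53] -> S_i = Random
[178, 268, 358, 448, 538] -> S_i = 178 + 90*i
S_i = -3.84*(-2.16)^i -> [-3.84, 8.29, -17.92, 38.7, -83.59]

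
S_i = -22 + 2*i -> [-22, -20, -18, -16, -14]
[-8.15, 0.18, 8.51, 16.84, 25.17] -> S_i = -8.15 + 8.33*i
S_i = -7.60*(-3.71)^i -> [-7.6, 28.2, -104.61, 388.09, -1439.82]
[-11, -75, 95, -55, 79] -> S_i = Random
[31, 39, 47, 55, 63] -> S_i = 31 + 8*i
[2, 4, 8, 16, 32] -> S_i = 2*2^i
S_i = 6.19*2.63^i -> [6.19, 16.28, 42.82, 112.61, 296.15]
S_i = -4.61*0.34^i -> [-4.61, -1.57, -0.53, -0.18, -0.06]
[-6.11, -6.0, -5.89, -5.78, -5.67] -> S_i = -6.11 + 0.11*i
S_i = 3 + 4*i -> [3, 7, 11, 15, 19]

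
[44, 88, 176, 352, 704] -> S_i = 44*2^i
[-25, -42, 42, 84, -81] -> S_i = Random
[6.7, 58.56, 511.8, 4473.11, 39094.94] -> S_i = 6.70*8.74^i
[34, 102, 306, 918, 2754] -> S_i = 34*3^i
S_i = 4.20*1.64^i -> [4.2, 6.89, 11.3, 18.53, 30.38]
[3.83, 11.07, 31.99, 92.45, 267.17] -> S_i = 3.83*2.89^i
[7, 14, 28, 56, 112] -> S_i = 7*2^i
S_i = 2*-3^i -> [2, -6, 18, -54, 162]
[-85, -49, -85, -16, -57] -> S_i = Random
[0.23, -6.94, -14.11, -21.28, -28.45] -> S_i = 0.23 + -7.17*i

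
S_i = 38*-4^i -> [38, -152, 608, -2432, 9728]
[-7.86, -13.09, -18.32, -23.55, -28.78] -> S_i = -7.86 + -5.23*i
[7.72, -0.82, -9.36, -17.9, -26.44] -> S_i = 7.72 + -8.54*i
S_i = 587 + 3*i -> [587, 590, 593, 596, 599]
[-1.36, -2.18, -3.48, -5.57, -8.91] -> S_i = -1.36*1.60^i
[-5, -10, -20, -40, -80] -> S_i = -5*2^i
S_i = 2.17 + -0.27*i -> [2.17, 1.9, 1.63, 1.36, 1.09]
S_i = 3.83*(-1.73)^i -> [3.83, -6.63, 11.46, -19.83, 34.31]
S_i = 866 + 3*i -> [866, 869, 872, 875, 878]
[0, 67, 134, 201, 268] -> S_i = 0 + 67*i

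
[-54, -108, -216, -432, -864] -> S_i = -54*2^i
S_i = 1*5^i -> [1, 5, 25, 125, 625]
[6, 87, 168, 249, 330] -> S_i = 6 + 81*i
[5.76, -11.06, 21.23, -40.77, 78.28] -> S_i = 5.76*(-1.92)^i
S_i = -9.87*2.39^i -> [-9.87, -23.59, -56.38, -134.74, -322.04]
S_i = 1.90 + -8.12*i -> [1.9, -6.22, -14.34, -22.46, -30.58]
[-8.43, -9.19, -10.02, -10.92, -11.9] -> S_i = -8.43*1.09^i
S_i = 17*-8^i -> [17, -136, 1088, -8704, 69632]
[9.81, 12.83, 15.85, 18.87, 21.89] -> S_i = 9.81 + 3.02*i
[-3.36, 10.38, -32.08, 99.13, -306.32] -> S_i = -3.36*(-3.09)^i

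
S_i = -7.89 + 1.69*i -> [-7.89, -6.2, -4.51, -2.82, -1.13]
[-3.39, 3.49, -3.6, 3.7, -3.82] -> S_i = -3.39*(-1.03)^i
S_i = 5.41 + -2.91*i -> [5.41, 2.5, -0.41, -3.32, -6.23]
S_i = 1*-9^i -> [1, -9, 81, -729, 6561]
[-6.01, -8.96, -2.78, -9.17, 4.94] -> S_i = Random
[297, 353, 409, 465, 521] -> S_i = 297 + 56*i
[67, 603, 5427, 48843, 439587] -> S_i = 67*9^i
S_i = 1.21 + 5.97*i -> [1.21, 7.18, 13.15, 19.12, 25.09]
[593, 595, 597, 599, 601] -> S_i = 593 + 2*i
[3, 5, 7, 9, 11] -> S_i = 3 + 2*i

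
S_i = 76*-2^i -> [76, -152, 304, -608, 1216]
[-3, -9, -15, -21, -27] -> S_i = -3 + -6*i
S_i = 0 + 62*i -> [0, 62, 124, 186, 248]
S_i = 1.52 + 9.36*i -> [1.52, 10.88, 20.24, 29.6, 38.96]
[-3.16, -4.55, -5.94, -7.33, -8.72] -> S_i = -3.16 + -1.39*i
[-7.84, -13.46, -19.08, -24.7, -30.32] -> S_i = -7.84 + -5.62*i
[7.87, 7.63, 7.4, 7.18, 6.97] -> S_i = 7.87*0.97^i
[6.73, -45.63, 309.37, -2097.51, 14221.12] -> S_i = 6.73*(-6.78)^i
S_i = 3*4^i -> [3, 12, 48, 192, 768]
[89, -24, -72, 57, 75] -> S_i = Random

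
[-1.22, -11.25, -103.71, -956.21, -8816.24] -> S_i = -1.22*9.22^i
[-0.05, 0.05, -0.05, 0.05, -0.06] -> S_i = -0.05*(-1.03)^i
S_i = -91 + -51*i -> [-91, -142, -193, -244, -295]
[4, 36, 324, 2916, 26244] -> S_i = 4*9^i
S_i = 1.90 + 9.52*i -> [1.9, 11.42, 20.94, 30.46, 39.98]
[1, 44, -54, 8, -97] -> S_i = Random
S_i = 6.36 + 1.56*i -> [6.36, 7.92, 9.48, 11.04, 12.6]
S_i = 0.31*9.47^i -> [0.31, 2.94, 27.8, 263.28, 2493.23]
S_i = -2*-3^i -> [-2, 6, -18, 54, -162]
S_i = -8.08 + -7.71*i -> [-8.08, -15.79, -23.5, -31.21, -38.92]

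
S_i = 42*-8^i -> [42, -336, 2688, -21504, 172032]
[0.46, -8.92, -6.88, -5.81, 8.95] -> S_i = Random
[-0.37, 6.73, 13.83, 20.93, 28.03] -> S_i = -0.37 + 7.10*i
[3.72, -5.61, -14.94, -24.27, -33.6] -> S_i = 3.72 + -9.33*i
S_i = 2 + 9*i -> [2, 11, 20, 29, 38]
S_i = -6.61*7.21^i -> [-6.61, -47.66, -343.61, -2477.46, -17862.51]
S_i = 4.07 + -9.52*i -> [4.07, -5.45, -14.97, -24.49, -34.01]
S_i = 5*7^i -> [5, 35, 245, 1715, 12005]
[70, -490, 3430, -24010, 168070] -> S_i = 70*-7^i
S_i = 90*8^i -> [90, 720, 5760, 46080, 368640]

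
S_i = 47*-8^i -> [47, -376, 3008, -24064, 192512]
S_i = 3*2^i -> [3, 6, 12, 24, 48]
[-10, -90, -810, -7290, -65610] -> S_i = -10*9^i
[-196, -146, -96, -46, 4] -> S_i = -196 + 50*i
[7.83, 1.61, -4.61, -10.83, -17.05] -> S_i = 7.83 + -6.22*i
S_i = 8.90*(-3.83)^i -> [8.9, -34.09, 130.55, -500.02, 1915.07]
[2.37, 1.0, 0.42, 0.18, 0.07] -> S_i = 2.37*0.42^i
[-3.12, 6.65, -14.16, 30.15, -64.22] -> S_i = -3.12*(-2.13)^i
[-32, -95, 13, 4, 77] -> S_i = Random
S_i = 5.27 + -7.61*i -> [5.27, -2.34, -9.95, -17.56, -25.17]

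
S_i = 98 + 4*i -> [98, 102, 106, 110, 114]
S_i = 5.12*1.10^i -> [5.12, 5.63, 6.2, 6.81, 7.5]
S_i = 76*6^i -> [76, 456, 2736, 16416, 98496]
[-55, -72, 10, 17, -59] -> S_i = Random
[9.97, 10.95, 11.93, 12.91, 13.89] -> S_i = 9.97 + 0.98*i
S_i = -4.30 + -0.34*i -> [-4.3, -4.64, -4.98, -5.32, -5.66]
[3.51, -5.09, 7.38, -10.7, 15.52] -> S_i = 3.51*(-1.45)^i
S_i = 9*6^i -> [9, 54, 324, 1944, 11664]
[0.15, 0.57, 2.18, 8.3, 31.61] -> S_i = 0.15*3.81^i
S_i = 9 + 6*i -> [9, 15, 21, 27, 33]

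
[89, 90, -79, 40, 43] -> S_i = Random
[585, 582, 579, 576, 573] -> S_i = 585 + -3*i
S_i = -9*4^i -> [-9, -36, -144, -576, -2304]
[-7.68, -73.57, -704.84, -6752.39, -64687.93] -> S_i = -7.68*9.58^i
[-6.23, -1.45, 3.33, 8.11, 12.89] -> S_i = -6.23 + 4.78*i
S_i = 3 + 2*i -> [3, 5, 7, 9, 11]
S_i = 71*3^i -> [71, 213, 639, 1917, 5751]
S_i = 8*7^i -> [8, 56, 392, 2744, 19208]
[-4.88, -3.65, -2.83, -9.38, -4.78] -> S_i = Random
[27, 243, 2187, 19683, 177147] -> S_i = 27*9^i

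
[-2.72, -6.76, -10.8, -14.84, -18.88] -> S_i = -2.72 + -4.04*i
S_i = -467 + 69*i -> [-467, -398, -329, -260, -191]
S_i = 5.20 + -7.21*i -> [5.2, -2.01, -9.22, -16.43, -23.64]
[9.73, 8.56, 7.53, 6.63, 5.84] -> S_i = 9.73*0.88^i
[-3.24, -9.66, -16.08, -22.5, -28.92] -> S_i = -3.24 + -6.42*i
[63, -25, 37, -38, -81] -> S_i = Random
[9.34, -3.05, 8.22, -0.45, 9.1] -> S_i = Random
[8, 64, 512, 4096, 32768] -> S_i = 8*8^i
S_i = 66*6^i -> [66, 396, 2376, 14256, 85536]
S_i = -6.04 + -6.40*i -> [-6.04, -12.44, -18.84, -25.24, -31.64]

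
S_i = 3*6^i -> [3, 18, 108, 648, 3888]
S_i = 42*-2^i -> [42, -84, 168, -336, 672]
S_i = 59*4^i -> [59, 236, 944, 3776, 15104]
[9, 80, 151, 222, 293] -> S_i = 9 + 71*i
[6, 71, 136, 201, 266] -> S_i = 6 + 65*i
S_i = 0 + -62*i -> [0, -62, -124, -186, -248]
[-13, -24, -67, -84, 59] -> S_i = Random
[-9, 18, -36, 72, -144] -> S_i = -9*-2^i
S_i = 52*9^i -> [52, 468, 4212, 37908, 341172]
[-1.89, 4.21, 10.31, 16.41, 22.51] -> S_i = -1.89 + 6.10*i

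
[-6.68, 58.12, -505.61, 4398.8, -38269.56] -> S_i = -6.68*(-8.70)^i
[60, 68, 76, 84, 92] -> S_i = 60 + 8*i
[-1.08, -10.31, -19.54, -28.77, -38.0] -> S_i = -1.08 + -9.23*i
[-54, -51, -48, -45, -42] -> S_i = -54 + 3*i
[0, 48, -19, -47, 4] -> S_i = Random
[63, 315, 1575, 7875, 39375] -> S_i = 63*5^i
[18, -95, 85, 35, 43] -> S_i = Random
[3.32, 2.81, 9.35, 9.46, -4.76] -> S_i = Random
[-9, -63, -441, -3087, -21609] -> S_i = -9*7^i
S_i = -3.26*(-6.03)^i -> [-3.26, 19.66, -118.54, 714.78, -4310.1]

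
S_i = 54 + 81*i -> [54, 135, 216, 297, 378]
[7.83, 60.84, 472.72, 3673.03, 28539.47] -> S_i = 7.83*7.77^i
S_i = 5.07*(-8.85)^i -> [5.07, -44.87, 397.1, -3514.29, 31101.48]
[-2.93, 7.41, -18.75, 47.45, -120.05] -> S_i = -2.93*(-2.53)^i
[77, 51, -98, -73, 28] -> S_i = Random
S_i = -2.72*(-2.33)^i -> [-2.72, 6.34, -14.77, 34.41, -80.17]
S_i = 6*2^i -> [6, 12, 24, 48, 96]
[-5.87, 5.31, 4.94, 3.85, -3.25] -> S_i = Random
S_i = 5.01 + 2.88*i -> [5.01, 7.89, 10.77, 13.65, 16.53]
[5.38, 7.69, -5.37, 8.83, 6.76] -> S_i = Random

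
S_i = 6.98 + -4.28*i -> [6.98, 2.7, -1.58, -5.86, -10.14]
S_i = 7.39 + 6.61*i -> [7.39, 14.0, 20.61, 27.22, 33.83]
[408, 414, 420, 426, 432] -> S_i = 408 + 6*i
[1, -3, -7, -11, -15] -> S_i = 1 + -4*i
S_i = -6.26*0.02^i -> [-6.26, -0.13, -0.0, -0.0, -0.0]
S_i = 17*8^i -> [17, 136, 1088, 8704, 69632]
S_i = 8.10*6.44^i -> [8.1, 52.16, 335.94, 2163.43, 13932.48]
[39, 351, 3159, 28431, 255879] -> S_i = 39*9^i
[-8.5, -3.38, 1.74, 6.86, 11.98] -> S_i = -8.50 + 5.12*i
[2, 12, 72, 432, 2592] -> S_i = 2*6^i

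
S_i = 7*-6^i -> [7, -42, 252, -1512, 9072]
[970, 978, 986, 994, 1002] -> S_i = 970 + 8*i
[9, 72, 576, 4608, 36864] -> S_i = 9*8^i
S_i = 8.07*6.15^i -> [8.07, 49.63, 305.23, 1877.15, 11544.47]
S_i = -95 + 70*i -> [-95, -25, 45, 115, 185]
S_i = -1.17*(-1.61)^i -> [-1.17, 1.88, -3.03, 4.88, -7.86]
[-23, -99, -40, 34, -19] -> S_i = Random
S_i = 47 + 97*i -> [47, 144, 241, 338, 435]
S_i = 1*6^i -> [1, 6, 36, 216, 1296]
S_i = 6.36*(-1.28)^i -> [6.36, -8.14, 10.42, -13.34, 17.07]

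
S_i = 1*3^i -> [1, 3, 9, 27, 81]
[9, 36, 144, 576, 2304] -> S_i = 9*4^i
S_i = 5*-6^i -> [5, -30, 180, -1080, 6480]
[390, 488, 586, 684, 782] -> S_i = 390 + 98*i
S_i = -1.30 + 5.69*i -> [-1.3, 4.39, 10.08, 15.77, 21.46]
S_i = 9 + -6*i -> [9, 3, -3, -9, -15]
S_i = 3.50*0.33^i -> [3.5, 1.16, 0.38, 0.13, 0.04]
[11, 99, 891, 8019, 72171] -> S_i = 11*9^i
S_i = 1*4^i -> [1, 4, 16, 64, 256]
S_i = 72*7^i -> [72, 504, 3528, 24696, 172872]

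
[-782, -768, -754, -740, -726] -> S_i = -782 + 14*i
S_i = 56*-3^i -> [56, -168, 504, -1512, 4536]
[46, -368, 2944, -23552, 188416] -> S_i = 46*-8^i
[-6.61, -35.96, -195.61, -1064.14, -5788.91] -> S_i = -6.61*5.44^i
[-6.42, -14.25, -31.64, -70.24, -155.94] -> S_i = -6.42*2.22^i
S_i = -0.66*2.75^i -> [-0.66, -1.82, -4.99, -13.73, -37.75]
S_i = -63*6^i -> [-63, -378, -2268, -13608, -81648]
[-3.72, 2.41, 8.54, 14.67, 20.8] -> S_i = -3.72 + 6.13*i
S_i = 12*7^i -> [12, 84, 588, 4116, 28812]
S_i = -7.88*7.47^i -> [-7.88, -58.86, -439.71, -3284.64, -24536.27]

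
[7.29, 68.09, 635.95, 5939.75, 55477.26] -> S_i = 7.29*9.34^i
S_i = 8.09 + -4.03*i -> [8.09, 4.06, 0.03, -4.0, -8.03]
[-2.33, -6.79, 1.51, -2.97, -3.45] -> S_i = Random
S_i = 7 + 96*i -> [7, 103, 199, 295, 391]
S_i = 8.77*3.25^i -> [8.77, 28.5, 92.63, 301.06, 978.44]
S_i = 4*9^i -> [4, 36, 324, 2916, 26244]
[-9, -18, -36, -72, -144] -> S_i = -9*2^i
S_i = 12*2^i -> [12, 24, 48, 96, 192]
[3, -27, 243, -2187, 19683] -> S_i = 3*-9^i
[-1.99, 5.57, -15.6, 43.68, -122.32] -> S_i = -1.99*(-2.80)^i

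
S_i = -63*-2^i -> [-63, 126, -252, 504, -1008]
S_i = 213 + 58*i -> [213, 271, 329, 387, 445]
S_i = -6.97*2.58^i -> [-6.97, -17.98, -46.4, -119.7, -308.82]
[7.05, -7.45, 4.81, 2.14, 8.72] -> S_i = Random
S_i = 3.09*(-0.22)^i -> [3.09, -0.68, 0.15, -0.03, 0.01]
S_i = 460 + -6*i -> [460, 454, 448, 442, 436]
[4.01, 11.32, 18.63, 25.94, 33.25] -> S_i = 4.01 + 7.31*i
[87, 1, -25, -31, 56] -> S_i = Random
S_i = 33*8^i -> [33, 264, 2112, 16896, 135168]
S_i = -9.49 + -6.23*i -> [-9.49, -15.72, -21.95, -28.18, -34.41]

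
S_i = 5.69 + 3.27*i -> [5.69, 8.96, 12.23, 15.5, 18.77]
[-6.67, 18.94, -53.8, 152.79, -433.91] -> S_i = -6.67*(-2.84)^i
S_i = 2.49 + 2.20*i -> [2.49, 4.69, 6.89, 9.09, 11.29]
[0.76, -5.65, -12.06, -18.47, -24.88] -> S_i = 0.76 + -6.41*i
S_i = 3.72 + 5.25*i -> [3.72, 8.97, 14.22, 19.47, 24.72]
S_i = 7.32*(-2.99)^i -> [7.32, -21.89, 65.44, -195.67, 585.05]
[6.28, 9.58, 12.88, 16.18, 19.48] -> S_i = 6.28 + 3.30*i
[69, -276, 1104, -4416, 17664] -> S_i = 69*-4^i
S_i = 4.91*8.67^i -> [4.91, 42.57, 369.08, 3199.92, 27743.28]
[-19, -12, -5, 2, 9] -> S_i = -19 + 7*i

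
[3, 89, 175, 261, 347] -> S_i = 3 + 86*i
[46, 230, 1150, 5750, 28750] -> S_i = 46*5^i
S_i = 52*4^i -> [52, 208, 832, 3328, 13312]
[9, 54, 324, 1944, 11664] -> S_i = 9*6^i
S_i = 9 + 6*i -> [9, 15, 21, 27, 33]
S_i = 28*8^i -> [28, 224, 1792, 14336, 114688]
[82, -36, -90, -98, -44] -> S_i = Random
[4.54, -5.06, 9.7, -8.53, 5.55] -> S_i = Random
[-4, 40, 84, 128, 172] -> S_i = -4 + 44*i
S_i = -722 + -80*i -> [-722, -802, -882, -962, -1042]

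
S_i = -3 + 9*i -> [-3, 6, 15, 24, 33]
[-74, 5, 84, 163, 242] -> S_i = -74 + 79*i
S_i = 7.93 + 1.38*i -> [7.93, 9.31, 10.69, 12.07, 13.45]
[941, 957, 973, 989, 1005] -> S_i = 941 + 16*i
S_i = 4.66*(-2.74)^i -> [4.66, -12.77, 34.99, -95.86, 262.66]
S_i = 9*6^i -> [9, 54, 324, 1944, 11664]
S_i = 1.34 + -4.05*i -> [1.34, -2.71, -6.76, -10.81, -14.86]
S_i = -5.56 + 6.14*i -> [-5.56, 0.58, 6.72, 12.86, 19.0]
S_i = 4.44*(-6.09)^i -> [4.44, -27.04, 164.67, -1002.85, 6107.34]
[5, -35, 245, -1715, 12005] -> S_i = 5*-7^i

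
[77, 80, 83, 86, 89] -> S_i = 77 + 3*i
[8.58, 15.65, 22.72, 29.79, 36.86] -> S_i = 8.58 + 7.07*i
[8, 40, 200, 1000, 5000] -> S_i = 8*5^i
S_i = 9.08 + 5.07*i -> [9.08, 14.15, 19.22, 24.29, 29.36]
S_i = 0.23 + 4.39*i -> [0.23, 4.62, 9.01, 13.4, 17.79]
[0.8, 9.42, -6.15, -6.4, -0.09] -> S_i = Random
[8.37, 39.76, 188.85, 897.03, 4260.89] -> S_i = 8.37*4.75^i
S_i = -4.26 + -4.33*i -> [-4.26, -8.59, -12.92, -17.25, -21.58]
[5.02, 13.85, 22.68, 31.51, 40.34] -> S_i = 5.02 + 8.83*i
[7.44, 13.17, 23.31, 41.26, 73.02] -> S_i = 7.44*1.77^i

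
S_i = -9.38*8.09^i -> [-9.38, -75.88, -613.9, -4966.48, -40178.8]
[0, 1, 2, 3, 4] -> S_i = 0 + 1*i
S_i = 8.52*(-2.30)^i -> [8.52, -19.6, 45.07, -103.66, 238.42]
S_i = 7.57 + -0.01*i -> [7.57, 7.56, 7.55, 7.54, 7.53]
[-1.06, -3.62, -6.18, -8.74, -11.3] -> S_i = -1.06 + -2.56*i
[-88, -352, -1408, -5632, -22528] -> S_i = -88*4^i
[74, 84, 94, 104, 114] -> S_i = 74 + 10*i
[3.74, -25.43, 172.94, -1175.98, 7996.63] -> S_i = 3.74*(-6.80)^i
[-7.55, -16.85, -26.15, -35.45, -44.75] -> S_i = -7.55 + -9.30*i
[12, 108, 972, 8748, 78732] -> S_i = 12*9^i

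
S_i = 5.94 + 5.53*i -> [5.94, 11.47, 17.0, 22.53, 28.06]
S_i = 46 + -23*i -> [46, 23, 0, -23, -46]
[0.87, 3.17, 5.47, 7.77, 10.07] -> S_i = 0.87 + 2.30*i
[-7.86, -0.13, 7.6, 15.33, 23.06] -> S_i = -7.86 + 7.73*i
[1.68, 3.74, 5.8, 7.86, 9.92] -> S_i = 1.68 + 2.06*i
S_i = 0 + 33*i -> [0, 33, 66, 99, 132]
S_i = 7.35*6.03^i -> [7.35, 44.32, 267.25, 1611.53, 9717.55]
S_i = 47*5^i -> [47, 235, 1175, 5875, 29375]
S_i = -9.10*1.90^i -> [-9.1, -17.29, -32.85, -62.42, -118.59]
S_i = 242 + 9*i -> [242, 251, 260, 269, 278]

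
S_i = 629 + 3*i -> [629, 632, 635, 638, 641]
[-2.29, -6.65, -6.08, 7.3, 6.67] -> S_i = Random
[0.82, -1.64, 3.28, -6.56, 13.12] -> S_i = 0.82*(-2.00)^i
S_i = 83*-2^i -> [83, -166, 332, -664, 1328]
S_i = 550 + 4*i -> [550, 554, 558, 562, 566]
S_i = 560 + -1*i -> [560, 559, 558, 557, 556]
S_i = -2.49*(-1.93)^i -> [-2.49, 4.81, -9.28, 17.9, -34.55]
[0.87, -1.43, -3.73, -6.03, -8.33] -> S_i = 0.87 + -2.30*i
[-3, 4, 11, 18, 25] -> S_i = -3 + 7*i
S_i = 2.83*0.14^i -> [2.83, 0.4, 0.06, 0.01, 0.0]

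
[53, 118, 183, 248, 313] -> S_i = 53 + 65*i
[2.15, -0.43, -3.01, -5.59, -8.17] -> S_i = 2.15 + -2.58*i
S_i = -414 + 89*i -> [-414, -325, -236, -147, -58]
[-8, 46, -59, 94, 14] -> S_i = Random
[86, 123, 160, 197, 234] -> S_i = 86 + 37*i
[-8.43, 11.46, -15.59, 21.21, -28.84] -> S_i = -8.43*(-1.36)^i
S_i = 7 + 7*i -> [7, 14, 21, 28, 35]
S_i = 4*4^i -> [4, 16, 64, 256, 1024]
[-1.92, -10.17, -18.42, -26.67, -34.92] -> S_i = -1.92 + -8.25*i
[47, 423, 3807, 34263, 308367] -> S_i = 47*9^i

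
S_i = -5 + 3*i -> [-5, -2, 1, 4, 7]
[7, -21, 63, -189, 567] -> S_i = 7*-3^i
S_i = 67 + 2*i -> [67, 69, 71, 73, 75]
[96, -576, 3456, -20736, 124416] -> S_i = 96*-6^i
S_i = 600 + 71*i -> [600, 671, 742, 813, 884]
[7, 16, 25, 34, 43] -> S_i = 7 + 9*i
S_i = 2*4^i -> [2, 8, 32, 128, 512]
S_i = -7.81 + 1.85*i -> [-7.81, -5.96, -4.11, -2.26, -0.41]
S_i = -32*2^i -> [-32, -64, -128, -256, -512]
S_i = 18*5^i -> [18, 90, 450, 2250, 11250]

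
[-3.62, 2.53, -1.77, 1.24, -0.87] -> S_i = -3.62*(-0.70)^i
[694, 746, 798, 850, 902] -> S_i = 694 + 52*i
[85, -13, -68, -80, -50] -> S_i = Random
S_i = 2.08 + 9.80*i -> [2.08, 11.88, 21.68, 31.48, 41.28]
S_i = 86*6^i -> [86, 516, 3096, 18576, 111456]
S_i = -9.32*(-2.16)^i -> [-9.32, 20.13, -43.48, 93.92, -202.88]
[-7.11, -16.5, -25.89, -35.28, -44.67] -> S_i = -7.11 + -9.39*i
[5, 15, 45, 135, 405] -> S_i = 5*3^i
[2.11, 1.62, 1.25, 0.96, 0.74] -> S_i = 2.11*0.77^i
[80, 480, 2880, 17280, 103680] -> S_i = 80*6^i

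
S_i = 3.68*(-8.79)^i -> [3.68, -32.35, 284.33, -2499.28, 21968.65]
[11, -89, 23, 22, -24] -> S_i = Random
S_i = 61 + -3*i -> [61, 58, 55, 52, 49]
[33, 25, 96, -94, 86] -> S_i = Random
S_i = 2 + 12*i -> [2, 14, 26, 38, 50]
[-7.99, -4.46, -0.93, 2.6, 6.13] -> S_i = -7.99 + 3.53*i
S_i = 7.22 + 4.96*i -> [7.22, 12.18, 17.14, 22.1, 27.06]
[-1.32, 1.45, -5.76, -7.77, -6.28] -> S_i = Random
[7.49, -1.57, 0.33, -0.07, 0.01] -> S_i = 7.49*(-0.21)^i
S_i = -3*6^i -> [-3, -18, -108, -648, -3888]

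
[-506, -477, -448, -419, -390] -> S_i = -506 + 29*i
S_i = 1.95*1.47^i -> [1.95, 2.87, 4.21, 6.19, 9.11]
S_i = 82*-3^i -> [82, -246, 738, -2214, 6642]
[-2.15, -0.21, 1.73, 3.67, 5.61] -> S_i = -2.15 + 1.94*i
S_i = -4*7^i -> [-4, -28, -196, -1372, -9604]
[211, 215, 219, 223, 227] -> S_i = 211 + 4*i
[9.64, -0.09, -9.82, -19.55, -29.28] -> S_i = 9.64 + -9.73*i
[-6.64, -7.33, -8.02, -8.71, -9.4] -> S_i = -6.64 + -0.69*i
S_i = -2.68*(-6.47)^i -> [-2.68, 17.34, -112.19, 725.85, -4696.26]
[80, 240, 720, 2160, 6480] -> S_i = 80*3^i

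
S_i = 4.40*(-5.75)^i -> [4.4, -25.3, 145.48, -836.48, 4809.77]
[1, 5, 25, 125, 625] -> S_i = 1*5^i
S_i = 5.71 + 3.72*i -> [5.71, 9.43, 13.15, 16.87, 20.59]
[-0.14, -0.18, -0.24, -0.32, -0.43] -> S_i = -0.14*1.32^i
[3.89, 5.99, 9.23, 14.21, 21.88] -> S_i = 3.89*1.54^i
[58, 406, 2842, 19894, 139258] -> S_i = 58*7^i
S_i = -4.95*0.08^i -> [-4.95, -0.4, -0.03, -0.0, -0.0]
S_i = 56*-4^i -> [56, -224, 896, -3584, 14336]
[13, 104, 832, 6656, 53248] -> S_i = 13*8^i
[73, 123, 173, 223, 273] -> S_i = 73 + 50*i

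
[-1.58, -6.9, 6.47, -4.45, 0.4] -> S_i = Random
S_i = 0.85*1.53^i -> [0.85, 1.3, 1.99, 3.04, 4.66]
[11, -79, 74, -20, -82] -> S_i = Random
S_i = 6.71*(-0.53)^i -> [6.71, -3.56, 1.88, -1.0, 0.53]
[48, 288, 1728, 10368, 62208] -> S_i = 48*6^i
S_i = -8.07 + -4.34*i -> [-8.07, -12.41, -16.75, -21.09, -25.43]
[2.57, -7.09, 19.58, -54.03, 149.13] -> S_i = 2.57*(-2.76)^i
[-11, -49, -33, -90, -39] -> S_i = Random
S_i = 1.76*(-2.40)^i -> [1.76, -4.22, 10.14, -24.33, 58.39]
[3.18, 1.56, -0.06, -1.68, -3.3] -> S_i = 3.18 + -1.62*i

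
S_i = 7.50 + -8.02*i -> [7.5, -0.52, -8.54, -16.56, -24.58]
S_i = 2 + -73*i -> [2, -71, -144, -217, -290]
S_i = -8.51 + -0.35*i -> [-8.51, -8.86, -9.21, -9.56, -9.91]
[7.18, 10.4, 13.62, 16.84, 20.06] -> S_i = 7.18 + 3.22*i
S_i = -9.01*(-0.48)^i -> [-9.01, 4.32, -2.08, 1.0, -0.48]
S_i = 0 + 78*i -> [0, 78, 156, 234, 312]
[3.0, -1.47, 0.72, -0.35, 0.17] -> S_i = 3.00*(-0.49)^i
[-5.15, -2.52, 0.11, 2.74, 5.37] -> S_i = -5.15 + 2.63*i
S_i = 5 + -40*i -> [5, -35, -75, -115, -155]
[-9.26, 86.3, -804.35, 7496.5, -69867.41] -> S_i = -9.26*(-9.32)^i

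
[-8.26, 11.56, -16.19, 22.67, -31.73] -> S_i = -8.26*(-1.40)^i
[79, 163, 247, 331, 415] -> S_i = 79 + 84*i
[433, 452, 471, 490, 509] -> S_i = 433 + 19*i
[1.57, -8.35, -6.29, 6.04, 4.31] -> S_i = Random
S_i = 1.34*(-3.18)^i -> [1.34, -4.26, 13.55, -43.09, 137.03]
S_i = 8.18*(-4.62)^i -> [8.18, -37.79, 174.6, -806.64, 3726.67]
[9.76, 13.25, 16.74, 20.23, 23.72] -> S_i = 9.76 + 3.49*i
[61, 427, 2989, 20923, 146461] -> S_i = 61*7^i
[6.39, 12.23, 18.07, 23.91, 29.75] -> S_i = 6.39 + 5.84*i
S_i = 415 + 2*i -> [415, 417, 419, 421, 423]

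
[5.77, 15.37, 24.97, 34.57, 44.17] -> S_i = 5.77 + 9.60*i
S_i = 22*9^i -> [22, 198, 1782, 16038, 144342]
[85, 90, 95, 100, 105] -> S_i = 85 + 5*i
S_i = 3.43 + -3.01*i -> [3.43, 0.42, -2.59, -5.6, -8.61]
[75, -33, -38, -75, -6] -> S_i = Random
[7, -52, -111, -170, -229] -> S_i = 7 + -59*i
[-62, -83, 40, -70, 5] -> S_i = Random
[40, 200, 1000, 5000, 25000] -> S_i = 40*5^i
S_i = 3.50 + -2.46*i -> [3.5, 1.04, -1.42, -3.88, -6.34]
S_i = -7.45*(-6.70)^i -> [-7.45, 49.92, -334.43, 2240.68, -15012.59]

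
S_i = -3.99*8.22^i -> [-3.99, -32.8, -269.6, -2216.09, -18216.3]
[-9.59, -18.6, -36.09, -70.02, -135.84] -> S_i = -9.59*1.94^i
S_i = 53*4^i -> [53, 212, 848, 3392, 13568]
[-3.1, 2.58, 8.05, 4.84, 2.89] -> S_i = Random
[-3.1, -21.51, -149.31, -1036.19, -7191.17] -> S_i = -3.10*6.94^i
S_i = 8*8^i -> [8, 64, 512, 4096, 32768]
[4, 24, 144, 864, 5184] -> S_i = 4*6^i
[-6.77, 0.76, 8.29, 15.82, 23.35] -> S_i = -6.77 + 7.53*i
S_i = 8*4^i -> [8, 32, 128, 512, 2048]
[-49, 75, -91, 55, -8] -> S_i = Random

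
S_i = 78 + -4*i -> [78, 74, 70, 66, 62]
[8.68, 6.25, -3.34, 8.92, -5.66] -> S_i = Random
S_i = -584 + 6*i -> [-584, -578, -572, -566, -560]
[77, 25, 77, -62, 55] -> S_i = Random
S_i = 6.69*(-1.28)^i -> [6.69, -8.56, 10.96, -14.03, 17.96]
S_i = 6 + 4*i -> [6, 10, 14, 18, 22]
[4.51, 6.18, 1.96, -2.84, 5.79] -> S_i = Random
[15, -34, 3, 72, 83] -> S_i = Random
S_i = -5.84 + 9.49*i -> [-5.84, 3.65, 13.14, 22.63, 32.12]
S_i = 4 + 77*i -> [4, 81, 158, 235, 312]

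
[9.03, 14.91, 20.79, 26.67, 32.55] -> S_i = 9.03 + 5.88*i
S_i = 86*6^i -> [86, 516, 3096, 18576, 111456]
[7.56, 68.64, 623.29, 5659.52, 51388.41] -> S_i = 7.56*9.08^i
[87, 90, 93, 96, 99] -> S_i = 87 + 3*i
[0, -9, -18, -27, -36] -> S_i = 0 + -9*i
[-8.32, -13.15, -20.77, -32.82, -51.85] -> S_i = -8.32*1.58^i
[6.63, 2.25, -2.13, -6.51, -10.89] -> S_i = 6.63 + -4.38*i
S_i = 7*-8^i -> [7, -56, 448, -3584, 28672]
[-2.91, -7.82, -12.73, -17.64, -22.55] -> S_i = -2.91 + -4.91*i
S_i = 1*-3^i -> [1, -3, 9, -27, 81]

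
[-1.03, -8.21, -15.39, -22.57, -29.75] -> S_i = -1.03 + -7.18*i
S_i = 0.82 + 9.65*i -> [0.82, 10.47, 20.12, 29.77, 39.42]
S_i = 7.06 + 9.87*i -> [7.06, 16.93, 26.8, 36.67, 46.54]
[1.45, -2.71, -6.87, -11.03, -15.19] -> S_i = 1.45 + -4.16*i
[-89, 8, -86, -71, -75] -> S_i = Random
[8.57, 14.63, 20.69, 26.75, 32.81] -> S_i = 8.57 + 6.06*i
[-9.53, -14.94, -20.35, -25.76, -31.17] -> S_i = -9.53 + -5.41*i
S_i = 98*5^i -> [98, 490, 2450, 12250, 61250]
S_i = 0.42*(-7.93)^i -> [0.42, -3.33, 26.41, -209.44, 1660.89]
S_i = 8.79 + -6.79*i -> [8.79, 2.0, -4.79, -11.58, -18.37]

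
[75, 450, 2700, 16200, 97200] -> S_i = 75*6^i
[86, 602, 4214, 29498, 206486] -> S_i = 86*7^i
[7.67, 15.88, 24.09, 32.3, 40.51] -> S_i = 7.67 + 8.21*i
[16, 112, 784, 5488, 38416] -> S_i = 16*7^i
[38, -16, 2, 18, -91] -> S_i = Random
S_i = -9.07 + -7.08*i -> [-9.07, -16.15, -23.23, -30.31, -37.39]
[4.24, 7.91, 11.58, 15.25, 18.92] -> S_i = 4.24 + 3.67*i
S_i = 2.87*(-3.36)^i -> [2.87, -9.64, 32.4, -108.87, 365.8]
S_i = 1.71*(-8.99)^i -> [1.71, -15.37, 138.2, -1242.44, 11169.53]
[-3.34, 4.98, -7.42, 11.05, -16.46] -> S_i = -3.34*(-1.49)^i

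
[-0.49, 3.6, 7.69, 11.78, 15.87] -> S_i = -0.49 + 4.09*i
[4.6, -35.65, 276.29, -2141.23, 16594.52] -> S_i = 4.60*(-7.75)^i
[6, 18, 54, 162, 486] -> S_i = 6*3^i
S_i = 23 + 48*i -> [23, 71, 119, 167, 215]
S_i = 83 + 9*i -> [83, 92, 101, 110, 119]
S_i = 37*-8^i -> [37, -296, 2368, -18944, 151552]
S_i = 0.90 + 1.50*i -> [0.9, 2.4, 3.9, 5.4, 6.9]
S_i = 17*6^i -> [17, 102, 612, 3672, 22032]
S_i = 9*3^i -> [9, 27, 81, 243, 729]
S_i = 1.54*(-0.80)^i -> [1.54, -1.23, 0.99, -0.79, 0.63]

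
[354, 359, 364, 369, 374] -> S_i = 354 + 5*i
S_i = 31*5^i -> [31, 155, 775, 3875, 19375]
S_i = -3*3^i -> [-3, -9, -27, -81, -243]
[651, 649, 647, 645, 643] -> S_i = 651 + -2*i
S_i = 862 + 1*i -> [862, 863, 864, 865, 866]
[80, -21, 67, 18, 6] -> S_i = Random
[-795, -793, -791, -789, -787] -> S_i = -795 + 2*i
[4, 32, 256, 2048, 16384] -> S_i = 4*8^i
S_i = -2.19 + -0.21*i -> [-2.19, -2.4, -2.61, -2.82, -3.03]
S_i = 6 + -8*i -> [6, -2, -10, -18, -26]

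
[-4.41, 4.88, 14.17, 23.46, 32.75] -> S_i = -4.41 + 9.29*i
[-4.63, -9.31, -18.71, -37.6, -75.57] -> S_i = -4.63*2.01^i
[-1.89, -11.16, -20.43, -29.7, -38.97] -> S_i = -1.89 + -9.27*i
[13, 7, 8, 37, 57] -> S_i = Random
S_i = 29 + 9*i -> [29, 38, 47, 56, 65]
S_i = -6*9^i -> [-6, -54, -486, -4374, -39366]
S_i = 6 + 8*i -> [6, 14, 22, 30, 38]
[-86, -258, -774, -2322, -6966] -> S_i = -86*3^i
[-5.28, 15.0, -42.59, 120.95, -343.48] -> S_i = -5.28*(-2.84)^i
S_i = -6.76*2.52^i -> [-6.76, -17.04, -42.93, -108.18, -272.61]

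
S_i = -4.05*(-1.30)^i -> [-4.05, 5.26, -6.84, 8.9, -11.57]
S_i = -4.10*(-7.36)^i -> [-4.1, 30.18, -222.1, 1634.62, -12030.82]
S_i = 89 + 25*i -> [89, 114, 139, 164, 189]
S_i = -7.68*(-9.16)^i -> [-7.68, 70.35, -644.4, 5902.66, -54068.35]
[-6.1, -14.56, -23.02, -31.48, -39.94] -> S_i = -6.10 + -8.46*i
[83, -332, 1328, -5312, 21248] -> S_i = 83*-4^i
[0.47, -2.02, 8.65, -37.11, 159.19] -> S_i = 0.47*(-4.29)^i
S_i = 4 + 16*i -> [4, 20, 36, 52, 68]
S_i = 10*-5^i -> [10, -50, 250, -1250, 6250]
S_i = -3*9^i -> [-3, -27, -243, -2187, -19683]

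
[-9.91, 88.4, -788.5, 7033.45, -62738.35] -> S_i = -9.91*(-8.92)^i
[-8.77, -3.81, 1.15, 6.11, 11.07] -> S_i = -8.77 + 4.96*i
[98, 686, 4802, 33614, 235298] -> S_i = 98*7^i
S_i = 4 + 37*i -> [4, 41, 78, 115, 152]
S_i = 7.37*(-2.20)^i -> [7.37, -16.21, 35.67, -78.48, 172.65]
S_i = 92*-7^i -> [92, -644, 4508, -31556, 220892]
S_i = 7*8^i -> [7, 56, 448, 3584, 28672]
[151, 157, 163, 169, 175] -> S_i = 151 + 6*i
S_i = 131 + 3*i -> [131, 134, 137, 140, 143]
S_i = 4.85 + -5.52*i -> [4.85, -0.67, -6.19, -11.71, -17.23]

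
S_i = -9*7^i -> [-9, -63, -441, -3087, -21609]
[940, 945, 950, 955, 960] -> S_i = 940 + 5*i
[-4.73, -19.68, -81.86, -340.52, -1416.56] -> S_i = -4.73*4.16^i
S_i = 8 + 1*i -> [8, 9, 10, 11, 12]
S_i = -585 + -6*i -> [-585, -591, -597, -603, -609]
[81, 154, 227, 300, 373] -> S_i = 81 + 73*i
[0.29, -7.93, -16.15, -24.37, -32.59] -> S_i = 0.29 + -8.22*i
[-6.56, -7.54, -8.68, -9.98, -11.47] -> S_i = -6.56*1.15^i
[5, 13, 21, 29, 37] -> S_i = 5 + 8*i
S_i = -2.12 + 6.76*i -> [-2.12, 4.64, 11.4, 18.16, 24.92]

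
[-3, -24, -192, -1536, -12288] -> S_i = -3*8^i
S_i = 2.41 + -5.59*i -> [2.41, -3.18, -8.77, -14.36, -19.95]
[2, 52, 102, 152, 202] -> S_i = 2 + 50*i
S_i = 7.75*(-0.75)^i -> [7.75, -5.81, 4.36, -3.27, 2.45]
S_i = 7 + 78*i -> [7, 85, 163, 241, 319]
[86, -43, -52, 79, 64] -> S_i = Random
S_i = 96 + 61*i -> [96, 157, 218, 279, 340]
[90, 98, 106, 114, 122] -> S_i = 90 + 8*i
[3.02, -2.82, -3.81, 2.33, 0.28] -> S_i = Random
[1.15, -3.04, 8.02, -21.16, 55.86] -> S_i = 1.15*(-2.64)^i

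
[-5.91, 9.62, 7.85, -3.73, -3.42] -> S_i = Random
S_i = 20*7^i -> [20, 140, 980, 6860, 48020]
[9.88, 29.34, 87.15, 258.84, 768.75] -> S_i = 9.88*2.97^i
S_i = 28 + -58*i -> [28, -30, -88, -146, -204]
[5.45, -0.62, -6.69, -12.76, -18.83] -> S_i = 5.45 + -6.07*i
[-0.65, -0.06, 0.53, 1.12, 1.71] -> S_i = -0.65 + 0.59*i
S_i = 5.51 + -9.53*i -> [5.51, -4.02, -13.55, -23.08, -32.61]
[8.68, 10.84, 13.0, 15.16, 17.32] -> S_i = 8.68 + 2.16*i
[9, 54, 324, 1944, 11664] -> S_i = 9*6^i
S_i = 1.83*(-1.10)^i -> [1.83, -2.01, 2.21, -2.44, 2.68]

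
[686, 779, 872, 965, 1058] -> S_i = 686 + 93*i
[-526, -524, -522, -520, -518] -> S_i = -526 + 2*i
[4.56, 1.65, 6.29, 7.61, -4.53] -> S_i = Random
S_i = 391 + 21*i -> [391, 412, 433, 454, 475]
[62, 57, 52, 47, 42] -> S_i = 62 + -5*i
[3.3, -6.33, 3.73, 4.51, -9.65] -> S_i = Random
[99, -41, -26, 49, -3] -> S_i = Random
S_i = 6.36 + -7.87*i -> [6.36, -1.51, -9.38, -17.25, -25.12]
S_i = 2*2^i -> [2, 4, 8, 16, 32]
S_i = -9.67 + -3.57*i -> [-9.67, -13.24, -16.81, -20.38, -23.95]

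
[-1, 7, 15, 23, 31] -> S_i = -1 + 8*i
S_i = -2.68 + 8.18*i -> [-2.68, 5.5, 13.68, 21.86, 30.04]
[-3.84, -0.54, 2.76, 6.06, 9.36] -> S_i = -3.84 + 3.30*i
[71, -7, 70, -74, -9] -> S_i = Random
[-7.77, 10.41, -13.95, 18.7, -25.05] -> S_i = -7.77*(-1.34)^i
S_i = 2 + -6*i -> [2, -4, -10, -16, -22]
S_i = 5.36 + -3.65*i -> [5.36, 1.71, -1.94, -5.59, -9.24]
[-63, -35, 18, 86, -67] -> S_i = Random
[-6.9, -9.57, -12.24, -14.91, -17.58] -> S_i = -6.90 + -2.67*i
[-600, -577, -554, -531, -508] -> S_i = -600 + 23*i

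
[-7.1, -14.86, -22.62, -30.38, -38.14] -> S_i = -7.10 + -7.76*i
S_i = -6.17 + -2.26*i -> [-6.17, -8.43, -10.69, -12.95, -15.21]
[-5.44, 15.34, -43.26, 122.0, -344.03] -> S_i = -5.44*(-2.82)^i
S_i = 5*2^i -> [5, 10, 20, 40, 80]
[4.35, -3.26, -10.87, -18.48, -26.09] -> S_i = 4.35 + -7.61*i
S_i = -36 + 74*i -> [-36, 38, 112, 186, 260]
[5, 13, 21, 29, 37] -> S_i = 5 + 8*i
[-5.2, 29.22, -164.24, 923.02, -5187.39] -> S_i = -5.20*(-5.62)^i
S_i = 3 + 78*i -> [3, 81, 159, 237, 315]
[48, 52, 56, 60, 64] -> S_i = 48 + 4*i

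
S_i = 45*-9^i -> [45, -405, 3645, -32805, 295245]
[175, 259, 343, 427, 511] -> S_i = 175 + 84*i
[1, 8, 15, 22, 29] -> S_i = 1 + 7*i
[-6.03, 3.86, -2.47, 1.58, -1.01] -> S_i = -6.03*(-0.64)^i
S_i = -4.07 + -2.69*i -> [-4.07, -6.76, -9.45, -12.14, -14.83]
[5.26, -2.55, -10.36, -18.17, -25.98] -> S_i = 5.26 + -7.81*i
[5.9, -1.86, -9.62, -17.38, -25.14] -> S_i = 5.90 + -7.76*i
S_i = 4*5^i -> [4, 20, 100, 500, 2500]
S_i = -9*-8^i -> [-9, 72, -576, 4608, -36864]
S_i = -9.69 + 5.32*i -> [-9.69, -4.37, 0.95, 6.27, 11.59]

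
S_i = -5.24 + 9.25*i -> [-5.24, 4.01, 13.26, 22.51, 31.76]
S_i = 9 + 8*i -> [9, 17, 25, 33, 41]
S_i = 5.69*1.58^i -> [5.69, 8.99, 14.2, 22.44, 35.46]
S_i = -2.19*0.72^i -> [-2.19, -1.58, -1.14, -0.82, -0.59]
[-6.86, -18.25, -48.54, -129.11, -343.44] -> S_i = -6.86*2.66^i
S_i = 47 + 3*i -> [47, 50, 53, 56, 59]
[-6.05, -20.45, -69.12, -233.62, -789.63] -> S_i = -6.05*3.38^i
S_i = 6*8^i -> [6, 48, 384, 3072, 24576]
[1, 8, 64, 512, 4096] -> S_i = 1*8^i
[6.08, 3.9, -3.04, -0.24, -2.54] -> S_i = Random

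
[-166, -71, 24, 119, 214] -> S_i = -166 + 95*i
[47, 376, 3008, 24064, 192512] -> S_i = 47*8^i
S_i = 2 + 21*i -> [2, 23, 44, 65, 86]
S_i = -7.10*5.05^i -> [-7.1, -35.85, -181.07, -914.39, -4617.68]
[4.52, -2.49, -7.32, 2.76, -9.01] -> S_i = Random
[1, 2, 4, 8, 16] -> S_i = 1*2^i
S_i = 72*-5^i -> [72, -360, 1800, -9000, 45000]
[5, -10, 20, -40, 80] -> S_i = 5*-2^i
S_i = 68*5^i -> [68, 340, 1700, 8500, 42500]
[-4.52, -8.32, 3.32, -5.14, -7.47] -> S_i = Random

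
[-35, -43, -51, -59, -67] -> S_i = -35 + -8*i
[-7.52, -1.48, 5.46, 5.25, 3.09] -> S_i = Random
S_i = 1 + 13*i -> [1, 14, 27, 40, 53]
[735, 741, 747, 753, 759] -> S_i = 735 + 6*i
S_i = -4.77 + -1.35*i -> [-4.77, -6.12, -7.47, -8.82, -10.17]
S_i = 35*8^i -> [35, 280, 2240, 17920, 143360]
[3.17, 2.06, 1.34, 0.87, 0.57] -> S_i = 3.17*0.65^i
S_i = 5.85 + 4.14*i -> [5.85, 9.99, 14.13, 18.27, 22.41]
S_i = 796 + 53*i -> [796, 849, 902, 955, 1008]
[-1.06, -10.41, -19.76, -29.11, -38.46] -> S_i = -1.06 + -9.35*i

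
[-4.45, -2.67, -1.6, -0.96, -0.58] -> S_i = -4.45*0.60^i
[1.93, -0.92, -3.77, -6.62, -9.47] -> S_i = 1.93 + -2.85*i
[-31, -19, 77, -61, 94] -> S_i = Random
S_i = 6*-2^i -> [6, -12, 24, -48, 96]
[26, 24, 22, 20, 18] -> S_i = 26 + -2*i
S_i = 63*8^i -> [63, 504, 4032, 32256, 258048]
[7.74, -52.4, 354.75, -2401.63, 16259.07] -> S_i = 7.74*(-6.77)^i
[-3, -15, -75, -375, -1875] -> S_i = -3*5^i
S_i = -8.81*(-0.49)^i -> [-8.81, 4.32, -2.12, 1.04, -0.51]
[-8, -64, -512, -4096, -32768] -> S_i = -8*8^i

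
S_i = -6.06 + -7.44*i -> [-6.06, -13.5, -20.94, -28.38, -35.82]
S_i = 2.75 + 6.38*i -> [2.75, 9.13, 15.51, 21.89, 28.27]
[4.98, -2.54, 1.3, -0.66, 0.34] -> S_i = 4.98*(-0.51)^i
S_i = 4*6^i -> [4, 24, 144, 864, 5184]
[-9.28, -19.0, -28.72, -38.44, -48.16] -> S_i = -9.28 + -9.72*i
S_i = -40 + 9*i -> [-40, -31, -22, -13, -4]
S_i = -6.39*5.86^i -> [-6.39, -37.45, -219.43, -1285.86, -7535.14]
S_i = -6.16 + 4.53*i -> [-6.16, -1.63, 2.9, 7.43, 11.96]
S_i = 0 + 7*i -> [0, 7, 14, 21, 28]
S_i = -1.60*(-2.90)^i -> [-1.6, 4.64, -13.46, 39.02, -113.16]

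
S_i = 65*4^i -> [65, 260, 1040, 4160, 16640]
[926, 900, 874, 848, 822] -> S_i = 926 + -26*i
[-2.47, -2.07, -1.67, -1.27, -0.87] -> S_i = -2.47 + 0.40*i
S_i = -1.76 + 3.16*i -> [-1.76, 1.4, 4.56, 7.72, 10.88]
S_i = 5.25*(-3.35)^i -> [5.25, -17.59, 58.92, -197.38, 661.21]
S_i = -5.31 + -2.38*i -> [-5.31, -7.69, -10.07, -12.45, -14.83]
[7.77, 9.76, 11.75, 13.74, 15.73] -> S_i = 7.77 + 1.99*i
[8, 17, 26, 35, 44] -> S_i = 8 + 9*i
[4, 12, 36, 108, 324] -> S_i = 4*3^i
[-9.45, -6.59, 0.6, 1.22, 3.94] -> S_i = Random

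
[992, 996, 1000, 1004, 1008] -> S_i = 992 + 4*i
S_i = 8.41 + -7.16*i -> [8.41, 1.25, -5.91, -13.07, -20.23]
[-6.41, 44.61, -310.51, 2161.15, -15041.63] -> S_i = -6.41*(-6.96)^i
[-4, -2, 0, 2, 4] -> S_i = -4 + 2*i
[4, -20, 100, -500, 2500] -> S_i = 4*-5^i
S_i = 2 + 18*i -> [2, 20, 38, 56, 74]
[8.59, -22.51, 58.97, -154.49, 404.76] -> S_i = 8.59*(-2.62)^i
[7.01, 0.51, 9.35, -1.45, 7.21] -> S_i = Random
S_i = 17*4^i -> [17, 68, 272, 1088, 4352]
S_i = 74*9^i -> [74, 666, 5994, 53946, 485514]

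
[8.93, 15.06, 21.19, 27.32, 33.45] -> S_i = 8.93 + 6.13*i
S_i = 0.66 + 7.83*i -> [0.66, 8.49, 16.32, 24.15, 31.98]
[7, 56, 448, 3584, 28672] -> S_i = 7*8^i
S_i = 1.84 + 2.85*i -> [1.84, 4.69, 7.54, 10.39, 13.24]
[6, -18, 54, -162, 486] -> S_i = 6*-3^i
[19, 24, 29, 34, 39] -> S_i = 19 + 5*i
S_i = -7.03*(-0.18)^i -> [-7.03, 1.27, -0.23, 0.04, -0.01]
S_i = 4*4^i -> [4, 16, 64, 256, 1024]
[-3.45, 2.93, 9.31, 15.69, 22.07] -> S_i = -3.45 + 6.38*i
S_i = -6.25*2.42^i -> [-6.25, -15.12, -36.6, -88.58, -214.36]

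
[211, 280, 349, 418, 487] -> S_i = 211 + 69*i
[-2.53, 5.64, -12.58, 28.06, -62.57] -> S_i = -2.53*(-2.23)^i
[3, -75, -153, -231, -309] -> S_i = 3 + -78*i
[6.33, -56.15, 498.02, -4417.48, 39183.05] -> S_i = 6.33*(-8.87)^i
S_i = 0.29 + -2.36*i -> [0.29, -2.07, -4.43, -6.79, -9.15]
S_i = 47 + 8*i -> [47, 55, 63, 71, 79]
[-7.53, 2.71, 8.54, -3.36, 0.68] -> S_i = Random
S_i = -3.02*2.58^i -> [-3.02, -7.79, -20.1, -51.86, -133.81]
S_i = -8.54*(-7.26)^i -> [-8.54, 62.0, -450.12, 3267.89, -23724.9]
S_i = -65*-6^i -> [-65, 390, -2340, 14040, -84240]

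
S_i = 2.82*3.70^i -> [2.82, 10.43, 38.61, 142.84, 528.51]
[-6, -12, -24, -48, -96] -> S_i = -6*2^i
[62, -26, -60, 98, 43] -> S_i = Random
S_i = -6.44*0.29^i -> [-6.44, -1.87, -0.54, -0.16, -0.05]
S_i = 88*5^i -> [88, 440, 2200, 11000, 55000]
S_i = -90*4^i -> [-90, -360, -1440, -5760, -23040]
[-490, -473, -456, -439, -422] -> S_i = -490 + 17*i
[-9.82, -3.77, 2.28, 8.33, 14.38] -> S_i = -9.82 + 6.05*i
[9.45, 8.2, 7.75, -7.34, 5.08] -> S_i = Random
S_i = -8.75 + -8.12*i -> [-8.75, -16.87, -24.99, -33.11, -41.23]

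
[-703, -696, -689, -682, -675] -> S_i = -703 + 7*i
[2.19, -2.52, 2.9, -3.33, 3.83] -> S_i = 2.19*(-1.15)^i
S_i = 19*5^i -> [19, 95, 475, 2375, 11875]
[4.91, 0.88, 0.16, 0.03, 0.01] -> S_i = 4.91*0.18^i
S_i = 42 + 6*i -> [42, 48, 54, 60, 66]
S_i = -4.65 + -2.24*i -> [-4.65, -6.89, -9.13, -11.37, -13.61]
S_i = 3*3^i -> [3, 9, 27, 81, 243]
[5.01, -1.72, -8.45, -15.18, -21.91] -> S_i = 5.01 + -6.73*i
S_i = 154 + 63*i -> [154, 217, 280, 343, 406]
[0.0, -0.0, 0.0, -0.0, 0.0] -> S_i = 0.00*(-2.67)^i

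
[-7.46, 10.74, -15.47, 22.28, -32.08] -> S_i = -7.46*(-1.44)^i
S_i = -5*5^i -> [-5, -25, -125, -625, -3125]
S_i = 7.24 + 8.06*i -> [7.24, 15.3, 23.36, 31.42, 39.48]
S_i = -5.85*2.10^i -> [-5.85, -12.28, -25.8, -54.18, -113.77]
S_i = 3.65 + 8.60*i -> [3.65, 12.25, 20.85, 29.45, 38.05]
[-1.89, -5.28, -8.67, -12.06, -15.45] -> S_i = -1.89 + -3.39*i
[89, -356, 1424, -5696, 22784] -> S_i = 89*-4^i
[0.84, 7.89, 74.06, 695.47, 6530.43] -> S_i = 0.84*9.39^i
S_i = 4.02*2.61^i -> [4.02, 10.49, 27.38, 71.47, 186.55]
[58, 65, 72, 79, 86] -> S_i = 58 + 7*i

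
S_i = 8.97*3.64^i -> [8.97, 32.65, 118.85, 432.61, 1574.7]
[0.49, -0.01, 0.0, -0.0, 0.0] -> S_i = 0.49*(-0.02)^i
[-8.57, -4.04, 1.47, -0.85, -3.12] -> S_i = Random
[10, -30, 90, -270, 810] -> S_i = 10*-3^i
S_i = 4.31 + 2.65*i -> [4.31, 6.96, 9.61, 12.26, 14.91]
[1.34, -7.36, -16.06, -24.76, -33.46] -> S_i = 1.34 + -8.70*i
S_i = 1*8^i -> [1, 8, 64, 512, 4096]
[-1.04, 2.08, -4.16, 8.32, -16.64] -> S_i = -1.04*(-2.00)^i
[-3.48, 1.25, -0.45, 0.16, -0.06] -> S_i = -3.48*(-0.36)^i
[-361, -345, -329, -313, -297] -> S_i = -361 + 16*i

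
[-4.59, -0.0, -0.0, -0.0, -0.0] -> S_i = -4.59*0.00^i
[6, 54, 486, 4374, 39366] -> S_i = 6*9^i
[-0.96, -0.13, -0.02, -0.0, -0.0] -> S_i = -0.96*0.14^i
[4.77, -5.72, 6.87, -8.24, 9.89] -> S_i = 4.77*(-1.20)^i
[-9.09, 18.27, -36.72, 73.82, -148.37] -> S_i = -9.09*(-2.01)^i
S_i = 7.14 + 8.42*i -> [7.14, 15.56, 23.98, 32.4, 40.82]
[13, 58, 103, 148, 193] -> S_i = 13 + 45*i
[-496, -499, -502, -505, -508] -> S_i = -496 + -3*i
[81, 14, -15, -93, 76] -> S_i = Random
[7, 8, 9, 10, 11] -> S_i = 7 + 1*i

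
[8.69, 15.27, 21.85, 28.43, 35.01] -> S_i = 8.69 + 6.58*i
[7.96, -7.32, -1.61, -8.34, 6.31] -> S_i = Random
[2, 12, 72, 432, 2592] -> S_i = 2*6^i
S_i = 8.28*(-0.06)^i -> [8.28, -0.5, 0.03, -0.0, 0.0]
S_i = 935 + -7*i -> [935, 928, 921, 914, 907]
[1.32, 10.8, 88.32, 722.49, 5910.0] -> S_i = 1.32*8.18^i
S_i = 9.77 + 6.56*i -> [9.77, 16.33, 22.89, 29.45, 36.01]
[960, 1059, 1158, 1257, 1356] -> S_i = 960 + 99*i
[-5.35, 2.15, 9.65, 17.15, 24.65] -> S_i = -5.35 + 7.50*i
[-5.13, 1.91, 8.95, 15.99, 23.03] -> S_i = -5.13 + 7.04*i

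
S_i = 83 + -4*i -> [83, 79, 75, 71, 67]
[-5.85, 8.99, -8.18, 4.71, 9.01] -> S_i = Random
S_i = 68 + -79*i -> [68, -11, -90, -169, -248]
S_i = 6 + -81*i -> [6, -75, -156, -237, -318]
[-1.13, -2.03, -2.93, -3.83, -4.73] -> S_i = -1.13 + -0.90*i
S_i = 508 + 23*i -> [508, 531, 554, 577, 600]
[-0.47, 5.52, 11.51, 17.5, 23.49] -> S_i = -0.47 + 5.99*i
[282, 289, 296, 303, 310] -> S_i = 282 + 7*i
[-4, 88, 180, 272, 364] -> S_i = -4 + 92*i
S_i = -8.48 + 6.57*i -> [-8.48, -1.91, 4.66, 11.23, 17.8]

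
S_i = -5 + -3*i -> [-5, -8, -11, -14, -17]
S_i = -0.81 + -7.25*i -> [-0.81, -8.06, -15.31, -22.56, -29.81]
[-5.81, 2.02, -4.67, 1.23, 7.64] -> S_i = Random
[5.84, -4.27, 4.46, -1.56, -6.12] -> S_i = Random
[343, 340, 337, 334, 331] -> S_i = 343 + -3*i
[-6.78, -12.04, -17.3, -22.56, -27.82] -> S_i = -6.78 + -5.26*i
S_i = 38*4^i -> [38, 152, 608, 2432, 9728]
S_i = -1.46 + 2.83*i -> [-1.46, 1.37, 4.2, 7.03, 9.86]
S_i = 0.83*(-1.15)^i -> [0.83, -0.95, 1.1, -1.26, 1.45]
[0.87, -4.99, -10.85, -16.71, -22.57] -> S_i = 0.87 + -5.86*i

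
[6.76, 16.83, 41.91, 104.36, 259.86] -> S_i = 6.76*2.49^i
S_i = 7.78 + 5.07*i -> [7.78, 12.85, 17.92, 22.99, 28.06]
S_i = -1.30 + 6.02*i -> [-1.3, 4.72, 10.74, 16.76, 22.78]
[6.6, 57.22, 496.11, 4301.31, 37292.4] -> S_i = 6.60*8.67^i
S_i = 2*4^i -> [2, 8, 32, 128, 512]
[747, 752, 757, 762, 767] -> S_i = 747 + 5*i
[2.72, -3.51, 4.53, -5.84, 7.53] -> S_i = 2.72*(-1.29)^i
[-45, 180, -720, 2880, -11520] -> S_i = -45*-4^i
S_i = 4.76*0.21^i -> [4.76, 1.0, 0.21, 0.04, 0.01]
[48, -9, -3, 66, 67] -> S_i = Random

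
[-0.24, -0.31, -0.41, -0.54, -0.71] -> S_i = -0.24*1.31^i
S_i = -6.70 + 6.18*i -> [-6.7, -0.52, 5.66, 11.84, 18.02]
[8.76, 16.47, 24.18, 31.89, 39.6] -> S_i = 8.76 + 7.71*i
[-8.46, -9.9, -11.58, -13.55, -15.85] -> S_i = -8.46*1.17^i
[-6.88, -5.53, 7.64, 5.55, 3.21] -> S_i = Random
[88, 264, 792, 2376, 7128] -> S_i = 88*3^i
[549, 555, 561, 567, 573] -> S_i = 549 + 6*i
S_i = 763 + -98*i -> [763, 665, 567, 469, 371]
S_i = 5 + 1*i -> [5, 6, 7, 8, 9]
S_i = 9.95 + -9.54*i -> [9.95, 0.41, -9.13, -18.67, -28.21]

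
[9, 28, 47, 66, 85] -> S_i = 9 + 19*i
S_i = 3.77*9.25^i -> [3.77, 34.87, 322.57, 2983.78, 27599.95]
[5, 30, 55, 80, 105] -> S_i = 5 + 25*i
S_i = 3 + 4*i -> [3, 7, 11, 15, 19]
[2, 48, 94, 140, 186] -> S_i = 2 + 46*i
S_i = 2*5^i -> [2, 10, 50, 250, 1250]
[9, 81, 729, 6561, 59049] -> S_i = 9*9^i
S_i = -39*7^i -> [-39, -273, -1911, -13377, -93639]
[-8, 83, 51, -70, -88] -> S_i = Random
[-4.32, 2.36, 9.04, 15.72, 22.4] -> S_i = -4.32 + 6.68*i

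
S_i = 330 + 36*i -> [330, 366, 402, 438, 474]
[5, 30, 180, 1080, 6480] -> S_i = 5*6^i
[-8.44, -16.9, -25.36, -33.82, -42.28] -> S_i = -8.44 + -8.46*i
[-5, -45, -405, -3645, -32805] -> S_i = -5*9^i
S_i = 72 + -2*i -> [72, 70, 68, 66, 64]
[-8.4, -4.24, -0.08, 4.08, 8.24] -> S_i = -8.40 + 4.16*i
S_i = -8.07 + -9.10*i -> [-8.07, -17.17, -26.27, -35.37, -44.47]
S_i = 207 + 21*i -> [207, 228, 249, 270, 291]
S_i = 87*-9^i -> [87, -783, 7047, -63423, 570807]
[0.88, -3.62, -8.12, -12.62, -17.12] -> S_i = 0.88 + -4.50*i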